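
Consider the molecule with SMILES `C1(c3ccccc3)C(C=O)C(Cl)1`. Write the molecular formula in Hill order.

C10H9ClO

Atom tally by fragment:
  cyclopropane ring core → C:3 H:6
  (− 3 ring H displaced by substituents)
  + C6H5 → C:6 H:5
  + CHO → C:1 H:1 O:1
  + Cl → Cl:1
Element totals:
  C: 10
  H: 9
  Cl: 1
  O: 1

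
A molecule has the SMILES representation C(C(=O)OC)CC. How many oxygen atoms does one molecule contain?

Atom tally by fragment:
  CH3OOCCH2 → C:3 H:5 O:2
  CH2 → C:1 H:2
  CH3 → C:1 H:3
Element totals:
  C: 5
  H: 10
  O: 2

2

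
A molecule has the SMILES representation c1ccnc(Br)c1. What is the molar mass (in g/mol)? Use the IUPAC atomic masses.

Atom tally by fragment:
  pyridine ring core → C:5 H:5 N:1
  (− 1 ring H displaced by substituents)
  + Br → Br:1
Element totals:
  C: 5
  H: 4
  Br: 1
  N: 1
Molecular formula: C5H4BrN.
  M = 5(12.011) + 4(1.008) + 79.904 + 14.007
    = 60.055 + 4.032 + 79.904 + 14.007 = 157.998

158.00 g/mol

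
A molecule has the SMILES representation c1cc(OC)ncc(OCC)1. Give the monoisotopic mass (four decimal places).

Atom tally by fragment:
  pyridine ring core → C:5 H:5 N:1
  (− 2 ring H displaced by substituents)
  + OCH3 → C:1 H:3 O:1
  + OC2H5 → C:2 H:5 O:1
Element totals:
  C: 8
  H: 11
  N: 1
  O: 2
Molecular formula: C8H11NO2.
  M = 8(12.0) + 11(1.007825) + 14.003074 + 2(15.994915)
    = 96.000000 + 11.086075 + 14.003074 + 31.989830 = 153.078979

153.0790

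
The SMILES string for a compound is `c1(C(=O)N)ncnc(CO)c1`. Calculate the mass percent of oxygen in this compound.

Atom tally by fragment:
  pyrimidine ring core → C:4 H:4 N:2
  (− 2 ring H displaced by substituents)
  + CONH2 → C:1 H:2 O:1 N:1
  + CH2OH → C:1 H:3 O:1
Element totals:
  C: 6
  H: 7
  N: 3
  O: 2
Molecular formula: C6H7N3O2.
Molar mass = 153.141 g/mol.
Mass from O: 2 × 15.999 = 31.998 g/mol.
%O = 31.998 / 153.141 × 100 = 20.89%.

20.89%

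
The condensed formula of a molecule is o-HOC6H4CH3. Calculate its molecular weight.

Element totals:
  C: 7
  H: 8
  O: 1
Molecular formula: C7H8O.
  M = 7(12.011) + 8(1.008) + 15.999
    = 84.077 + 8.064 + 15.999 = 108.140

108.14 g/mol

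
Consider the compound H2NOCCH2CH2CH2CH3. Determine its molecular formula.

C5H11NO

Element totals:
  C: 5
  H: 11
  N: 1
  O: 1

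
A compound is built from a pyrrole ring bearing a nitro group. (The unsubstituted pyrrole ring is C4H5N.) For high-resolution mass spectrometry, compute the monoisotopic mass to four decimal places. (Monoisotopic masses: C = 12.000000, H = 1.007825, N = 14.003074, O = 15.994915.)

112.0273

Atom tally by fragment:
  pyrrole ring core → C:4 H:5 N:1
  (− 1 ring H displaced by substituents)
  + NO2 → N:1 O:2
Element totals:
  C: 4
  H: 4
  N: 2
  O: 2
Molecular formula: C4H4N2O2.
  M = 4(12.0) + 4(1.007825) + 2(14.003074) + 2(15.994915)
    = 48.000000 + 4.031300 + 28.006148 + 31.989830 = 112.027278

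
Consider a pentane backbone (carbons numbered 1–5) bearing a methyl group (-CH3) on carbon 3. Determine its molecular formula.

C6H14

Atom tally by fragment:
  CH3 → C:1 H:3
  CH2 → C:1 H:2
  CH(CH3) → C:2 H:4
  CH2 → C:1 H:2
  CH3 → C:1 H:3
Element totals:
  C: 6
  H: 14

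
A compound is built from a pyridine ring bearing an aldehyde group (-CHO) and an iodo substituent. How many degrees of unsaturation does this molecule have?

Atom tally by fragment:
  pyridine ring core → C:5 H:5 N:1
  (− 2 ring H displaced by substituents)
  + CHO → C:1 H:1 O:1
  + I → I:1
Element totals:
  C: 6
  H: 4
  I: 1
  N: 1
  O: 1
Molecular formula: C6H4INO.
DoU = (2C + 2 + N − H − X) / 2 = (2·6 + 2 + 1 − 4 − 1) / 2 = 5.

5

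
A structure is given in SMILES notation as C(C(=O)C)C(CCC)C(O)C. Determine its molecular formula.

C9H18O2

Atom tally by fragment:
  CH3COCH2 → C:3 H:5 O:1
  CH(CH2CH2CH3) → C:4 H:8
  CH(OH) → C:1 H:2 O:1
  CH3 → C:1 H:3
Element totals:
  C: 9
  H: 18
  O: 2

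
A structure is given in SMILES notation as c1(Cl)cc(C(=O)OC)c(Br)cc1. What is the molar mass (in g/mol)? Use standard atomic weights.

Atom tally by fragment:
  benzene ring core → C:6 H:6
  (− 3 ring H displaced by substituents)
  + Cl → Cl:1
  + COOCH3 → C:2 H:3 O:2
  + Br → Br:1
Element totals:
  C: 8
  H: 6
  Br: 1
  Cl: 1
  O: 2
Molecular formula: C8H6BrClO2.
  M = 8(12.011) + 6(1.008) + 79.904 + 35.45 + 2(15.999)
    = 96.088 + 6.048 + 79.904 + 35.450 + 31.998 = 249.488

249.49 g/mol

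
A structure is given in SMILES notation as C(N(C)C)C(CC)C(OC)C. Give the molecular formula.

C9H21NO

Atom tally by fragment:
  (CH3)2NCH2 → C:3 H:8 N:1
  CH(C2H5) → C:3 H:6
  CH(OCH3) → C:2 H:4 O:1
  CH3 → C:1 H:3
Element totals:
  C: 9
  H: 21
  N: 1
  O: 1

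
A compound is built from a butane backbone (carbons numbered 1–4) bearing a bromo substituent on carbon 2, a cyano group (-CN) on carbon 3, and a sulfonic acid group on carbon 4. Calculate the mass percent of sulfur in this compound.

13.24%

Atom tally by fragment:
  CH3 → C:1 H:3
  CH(Br) → C:1 H:1 Br:1
  CH(CN) → C:2 H:1 N:1
  CH2SO3H → C:1 H:3 S:1 O:3
Element totals:
  C: 5
  H: 8
  Br: 1
  N: 1
  O: 3
  S: 1
Molecular formula: C5H8BrNO3S.
Molar mass = 242.087 g/mol.
Mass from S: 1 × 32.06 = 32.060 g/mol.
%S = 32.060 / 242.087 × 100 = 13.24%.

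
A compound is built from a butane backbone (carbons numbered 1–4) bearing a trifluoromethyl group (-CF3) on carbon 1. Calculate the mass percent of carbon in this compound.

47.62%

Atom tally by fragment:
  F3CCH2 → C:2 H:2 F:3
  CH2 → C:1 H:2
  CH2 → C:1 H:2
  CH3 → C:1 H:3
Element totals:
  C: 5
  H: 9
  F: 3
Molecular formula: C5H9F3.
Molar mass = 126.121 g/mol.
Mass from C: 5 × 12.011 = 60.055 g/mol.
%C = 60.055 / 126.121 × 100 = 47.62%.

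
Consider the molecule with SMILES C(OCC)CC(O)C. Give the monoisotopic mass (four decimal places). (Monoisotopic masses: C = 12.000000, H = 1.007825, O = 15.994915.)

Atom tally by fragment:
  C2H5OCH2 → C:3 H:7 O:1
  CH2 → C:1 H:2
  CH(OH) → C:1 H:2 O:1
  CH3 → C:1 H:3
Element totals:
  C: 6
  H: 14
  O: 2
Molecular formula: C6H14O2.
  M = 6(12.0) + 14(1.007825) + 2(15.994915)
    = 72.000000 + 14.109550 + 31.989830 = 118.099380

118.0994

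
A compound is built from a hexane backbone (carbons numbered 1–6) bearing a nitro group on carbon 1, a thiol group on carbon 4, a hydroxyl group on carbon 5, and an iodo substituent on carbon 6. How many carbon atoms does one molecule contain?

6

Atom tally by fragment:
  O2NCH2 → C:1 H:2 N:1 O:2
  CH2 → C:1 H:2
  CH2 → C:1 H:2
  CH(SH) → C:1 H:2 S:1
  CH(OH) → C:1 H:2 O:1
  CH2I → C:1 H:2 I:1
Element totals:
  C: 6
  H: 12
  I: 1
  N: 1
  O: 3
  S: 1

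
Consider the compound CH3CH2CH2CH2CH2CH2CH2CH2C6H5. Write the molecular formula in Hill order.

C14H22

Atom tally by fragment:
  CH3 → C:1 H:3
  CH2 → C:1 H:2
  CH2 → C:1 H:2
  CH2 → C:1 H:2
  CH2 → C:1 H:2
  CH2 → C:1 H:2
  CH2 → C:1 H:2
  CH2C6H5 → C:7 H:7
Element totals:
  C: 14
  H: 22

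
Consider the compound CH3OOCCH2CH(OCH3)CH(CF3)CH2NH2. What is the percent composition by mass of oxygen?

Element totals:
  C: 8
  H: 14
  F: 3
  N: 1
  O: 3
Molecular formula: C8H14F3NO3.
Molar mass = 229.198 g/mol.
Mass from O: 3 × 15.999 = 47.997 g/mol.
%O = 47.997 / 229.198 × 100 = 20.94%.

20.94%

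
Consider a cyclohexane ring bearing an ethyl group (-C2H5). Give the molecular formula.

C8H16

Atom tally by fragment:
  cyclohexane ring core → C:6 H:12
  (− 1 ring H displaced by substituents)
  + C2H5 → C:2 H:5
Element totals:
  C: 8
  H: 16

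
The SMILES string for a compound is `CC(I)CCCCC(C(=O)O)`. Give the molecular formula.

Atom tally by fragment:
  CH3 → C:1 H:3
  CH(I) → C:1 H:1 I:1
  CH2 → C:1 H:2
  CH2 → C:1 H:2
  CH2 → C:1 H:2
  CH2 → C:1 H:2
  CH2COOH → C:2 H:3 O:2
Element totals:
  C: 8
  H: 15
  I: 1
  O: 2

C8H15IO2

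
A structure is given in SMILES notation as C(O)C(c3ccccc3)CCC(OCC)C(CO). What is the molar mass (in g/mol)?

Atom tally by fragment:
  HOCH2 → C:1 H:3 O:1
  CH(C6H5) → C:7 H:6
  CH2 → C:1 H:2
  CH2 → C:1 H:2
  CH(OC2H5) → C:3 H:6 O:1
  CH2CH2OH → C:2 H:5 O:1
Element totals:
  C: 15
  H: 24
  O: 3
Molecular formula: C15H24O3.
  M = 15(12.011) + 24(1.008) + 3(15.999)
    = 180.165 + 24.192 + 47.997 = 252.354

252.35 g/mol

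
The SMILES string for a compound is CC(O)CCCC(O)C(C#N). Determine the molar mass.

Atom tally by fragment:
  CH3 → C:1 H:3
  CH(OH) → C:1 H:2 O:1
  CH2 → C:1 H:2
  CH2 → C:1 H:2
  CH2 → C:1 H:2
  CH(OH) → C:1 H:2 O:1
  CH2CN → C:2 H:2 N:1
Element totals:
  C: 8
  H: 15
  N: 1
  O: 2
Molecular formula: C8H15NO2.
  M = 8(12.011) + 15(1.008) + 14.007 + 2(15.999)
    = 96.088 + 15.120 + 14.007 + 31.998 = 157.213

157.21 g/mol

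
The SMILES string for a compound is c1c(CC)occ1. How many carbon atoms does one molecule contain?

6

Atom tally by fragment:
  furan ring core → C:4 H:4 O:1
  (− 1 ring H displaced by substituents)
  + C2H5 → C:2 H:5
Element totals:
  C: 6
  H: 8
  O: 1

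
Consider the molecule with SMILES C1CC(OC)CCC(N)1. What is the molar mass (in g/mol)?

Atom tally by fragment:
  cyclohexane ring core → C:6 H:12
  (− 2 ring H displaced by substituents)
  + OCH3 → C:1 H:3 O:1
  + NH2 → N:1 H:2
Element totals:
  C: 7
  H: 15
  N: 1
  O: 1
Molecular formula: C7H15NO.
  M = 7(12.011) + 15(1.008) + 14.007 + 15.999
    = 84.077 + 15.120 + 14.007 + 15.999 = 129.203

129.20 g/mol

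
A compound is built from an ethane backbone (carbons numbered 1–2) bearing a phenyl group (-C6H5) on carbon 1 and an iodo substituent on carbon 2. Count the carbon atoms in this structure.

8

Atom tally by fragment:
  C6H5CH2 → C:7 H:7
  CH2I → C:1 H:2 I:1
Element totals:
  C: 8
  H: 9
  I: 1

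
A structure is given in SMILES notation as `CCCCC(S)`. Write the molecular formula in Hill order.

C5H12S

Atom tally by fragment:
  CH3 → C:1 H:3
  CH2 → C:1 H:2
  CH2 → C:1 H:2
  CH2 → C:1 H:2
  CH2SH → C:1 H:3 S:1
Element totals:
  C: 5
  H: 12
  S: 1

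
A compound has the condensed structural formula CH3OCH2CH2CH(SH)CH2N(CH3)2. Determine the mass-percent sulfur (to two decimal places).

19.64%

Atom tally by fragment:
  CH3OCH2 → C:2 H:5 O:1
  CH2 → C:1 H:2
  CH(SH) → C:1 H:2 S:1
  CH2N(CH3)2 → C:3 H:8 N:1
Element totals:
  C: 7
  H: 17
  N: 1
  O: 1
  S: 1
Molecular formula: C7H17NOS.
Molar mass = 163.279 g/mol.
Mass from S: 1 × 32.06 = 32.060 g/mol.
%S = 32.060 / 163.279 × 100 = 19.64%.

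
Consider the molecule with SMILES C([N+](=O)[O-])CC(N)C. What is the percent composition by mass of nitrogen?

Atom tally by fragment:
  O2NCH2 → C:1 H:2 N:1 O:2
  CH2 → C:1 H:2
  CH(NH2) → C:1 H:3 N:1
  CH3 → C:1 H:3
Element totals:
  C: 4
  H: 10
  N: 2
  O: 2
Molecular formula: C4H10N2O2.
Molar mass = 118.136 g/mol.
Mass from N: 2 × 14.007 = 28.014 g/mol.
%N = 28.014 / 118.136 × 100 = 23.71%.

23.71%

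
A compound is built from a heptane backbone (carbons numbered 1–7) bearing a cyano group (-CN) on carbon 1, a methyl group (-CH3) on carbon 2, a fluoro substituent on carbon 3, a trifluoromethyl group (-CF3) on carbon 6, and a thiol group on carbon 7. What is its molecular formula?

Atom tally by fragment:
  NCCH2 → C:2 H:2 N:1
  CH(CH3) → C:2 H:4
  CH(F) → C:1 H:1 F:1
  CH2 → C:1 H:2
  CH2 → C:1 H:2
  CH(CF3) → C:2 H:1 F:3
  CH2SH → C:1 H:3 S:1
Element totals:
  C: 10
  H: 15
  F: 4
  N: 1
  S: 1

C10H15F4NS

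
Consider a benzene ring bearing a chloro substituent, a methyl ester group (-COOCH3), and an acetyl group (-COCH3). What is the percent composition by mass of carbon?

56.49%

Atom tally by fragment:
  benzene ring core → C:6 H:6
  (− 3 ring H displaced by substituents)
  + Cl → Cl:1
  + COOCH3 → C:2 H:3 O:2
  + COCH3 → C:2 H:3 O:1
Element totals:
  C: 10
  H: 9
  Cl: 1
  O: 3
Molecular formula: C10H9ClO3.
Molar mass = 212.629 g/mol.
Mass from C: 10 × 12.011 = 120.110 g/mol.
%C = 120.110 / 212.629 × 100 = 56.49%.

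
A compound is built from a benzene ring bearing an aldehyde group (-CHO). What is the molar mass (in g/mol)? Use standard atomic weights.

Atom tally by fragment:
  benzene ring core → C:6 H:6
  (− 1 ring H displaced by substituents)
  + CHO → C:1 H:1 O:1
Element totals:
  C: 7
  H: 6
  O: 1
Molecular formula: C7H6O.
  M = 7(12.011) + 6(1.008) + 15.999
    = 84.077 + 6.048 + 15.999 = 106.124

106.12 g/mol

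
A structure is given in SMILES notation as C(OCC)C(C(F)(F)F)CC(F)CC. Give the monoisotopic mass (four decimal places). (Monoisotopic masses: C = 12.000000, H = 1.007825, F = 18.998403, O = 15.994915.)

216.1137

Atom tally by fragment:
  C2H5OCH2 → C:3 H:7 O:1
  CH(CF3) → C:2 H:1 F:3
  CH2 → C:1 H:2
  CH(F) → C:1 H:1 F:1
  CH2 → C:1 H:2
  CH3 → C:1 H:3
Element totals:
  C: 9
  H: 16
  F: 4
  O: 1
Molecular formula: C9H16F4O.
  M = 9(12.0) + 16(1.007825) + 4(18.998403) + 15.994915
    = 108.000000 + 16.125200 + 75.993612 + 15.994915 = 216.113727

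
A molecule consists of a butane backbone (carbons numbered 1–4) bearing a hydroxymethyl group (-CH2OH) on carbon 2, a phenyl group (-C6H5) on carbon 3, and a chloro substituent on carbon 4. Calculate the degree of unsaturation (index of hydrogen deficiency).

Atom tally by fragment:
  CH3 → C:1 H:3
  CH(CH2OH) → C:2 H:4 O:1
  CH(C6H5) → C:7 H:6
  CH2Cl → C:1 H:2 Cl:1
Element totals:
  C: 11
  H: 15
  Cl: 1
  O: 1
Molecular formula: C11H15ClO.
DoU = (2C + 2 + N − H − X) / 2 = (2·11 + 2 + 0 − 15 − 1) / 2 = 4.

4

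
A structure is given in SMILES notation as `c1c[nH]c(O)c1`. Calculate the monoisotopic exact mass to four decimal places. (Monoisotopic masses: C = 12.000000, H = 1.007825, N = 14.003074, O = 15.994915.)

83.0371

Atom tally by fragment:
  pyrrole ring core → C:4 H:5 N:1
  (− 1 ring H displaced by substituents)
  + OH → O:1 H:1
Element totals:
  C: 4
  H: 5
  N: 1
  O: 1
Molecular formula: C4H5NO.
  M = 4(12.0) + 5(1.007825) + 14.003074 + 15.994915
    = 48.000000 + 5.039125 + 14.003074 + 15.994915 = 83.037114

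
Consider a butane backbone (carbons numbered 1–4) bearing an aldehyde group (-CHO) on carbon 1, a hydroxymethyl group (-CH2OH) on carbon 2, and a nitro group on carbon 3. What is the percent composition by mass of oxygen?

39.71%

Atom tally by fragment:
  OHCCH2 → C:2 H:3 O:1
  CH(CH2OH) → C:2 H:4 O:1
  CH(NO2) → C:1 H:1 N:1 O:2
  CH3 → C:1 H:3
Element totals:
  C: 6
  H: 11
  N: 1
  O: 4
Molecular formula: C6H11NO4.
Molar mass = 161.157 g/mol.
Mass from O: 4 × 15.999 = 63.996 g/mol.
%O = 63.996 / 161.157 × 100 = 39.71%.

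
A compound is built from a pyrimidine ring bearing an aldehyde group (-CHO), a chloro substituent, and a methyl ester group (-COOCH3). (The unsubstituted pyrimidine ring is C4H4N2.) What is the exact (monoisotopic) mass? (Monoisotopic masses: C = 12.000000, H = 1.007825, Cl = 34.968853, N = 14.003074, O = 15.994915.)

Atom tally by fragment:
  pyrimidine ring core → C:4 H:4 N:2
  (− 3 ring H displaced by substituents)
  + CHO → C:1 H:1 O:1
  + Cl → Cl:1
  + COOCH3 → C:2 H:3 O:2
Element totals:
  C: 7
  H: 5
  Cl: 1
  N: 2
  O: 3
Molecular formula: C7H5ClN2O3.
  M = 7(12.0) + 5(1.007825) + 34.968853 + 2(14.003074) + 3(15.994915)
    = 84.000000 + 5.039125 + 34.968853 + 28.006148 + 47.984745 = 199.998871

199.9989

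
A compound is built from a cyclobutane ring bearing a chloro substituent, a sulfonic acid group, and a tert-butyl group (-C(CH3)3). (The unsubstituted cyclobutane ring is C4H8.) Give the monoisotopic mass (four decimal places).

Atom tally by fragment:
  cyclobutane ring core → C:4 H:8
  (− 3 ring H displaced by substituents)
  + Cl → Cl:1
  + SO3H → S:1 O:3 H:1
  + C(CH3)3 → C:4 H:9
Element totals:
  C: 8
  H: 15
  Cl: 1
  O: 3
  S: 1
Molecular formula: C8H15ClO3S.
  M = 8(12.0) + 15(1.007825) + 34.968853 + 3(15.994915) + 31.972071
    = 96.000000 + 15.117375 + 34.968853 + 47.984745 + 31.972071 = 226.043044

226.0430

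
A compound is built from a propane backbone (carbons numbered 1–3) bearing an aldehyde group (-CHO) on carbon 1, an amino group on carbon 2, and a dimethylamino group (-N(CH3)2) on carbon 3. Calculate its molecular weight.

Atom tally by fragment:
  OHCCH2 → C:2 H:3 O:1
  CH(NH2) → C:1 H:3 N:1
  CH2N(CH3)2 → C:3 H:8 N:1
Element totals:
  C: 6
  H: 14
  N: 2
  O: 1
Molecular formula: C6H14N2O.
  M = 6(12.011) + 14(1.008) + 2(14.007) + 15.999
    = 72.066 + 14.112 + 28.014 + 15.999 = 130.191

130.19 g/mol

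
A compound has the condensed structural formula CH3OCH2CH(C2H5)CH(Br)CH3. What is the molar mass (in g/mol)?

195.10 g/mol

Element totals:
  C: 7
  H: 15
  Br: 1
  O: 1
Molecular formula: C7H15BrO.
  M = 7(12.011) + 15(1.008) + 79.904 + 15.999
    = 84.077 + 15.120 + 79.904 + 15.999 = 195.100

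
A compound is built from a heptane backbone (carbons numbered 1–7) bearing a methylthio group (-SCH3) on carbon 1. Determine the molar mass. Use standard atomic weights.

Atom tally by fragment:
  CH3SCH2 → C:2 H:5 S:1
  CH2 → C:1 H:2
  CH2 → C:1 H:2
  CH2 → C:1 H:2
  CH2 → C:1 H:2
  CH2 → C:1 H:2
  CH3 → C:1 H:3
Element totals:
  C: 8
  H: 18
  S: 1
Molecular formula: C8H18S.
  M = 8(12.011) + 18(1.008) + 32.06
    = 96.088 + 18.144 + 32.060 = 146.292

146.29 g/mol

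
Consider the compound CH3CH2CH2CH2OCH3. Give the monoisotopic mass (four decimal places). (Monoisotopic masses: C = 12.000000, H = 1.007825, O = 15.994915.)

88.0888

Atom tally by fragment:
  CH3 → C:1 H:3
  CH2 → C:1 H:2
  CH2 → C:1 H:2
  CH2OCH3 → C:2 H:5 O:1
Element totals:
  C: 5
  H: 12
  O: 1
Molecular formula: C5H12O.
  M = 5(12.0) + 12(1.007825) + 15.994915
    = 60.000000 + 12.093900 + 15.994915 = 88.088815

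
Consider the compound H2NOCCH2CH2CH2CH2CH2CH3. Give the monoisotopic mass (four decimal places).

Atom tally by fragment:
  H2NOCCH2 → C:2 H:4 O:1 N:1
  CH2 → C:1 H:2
  CH2 → C:1 H:2
  CH2 → C:1 H:2
  CH2 → C:1 H:2
  CH3 → C:1 H:3
Element totals:
  C: 7
  H: 15
  N: 1
  O: 1
Molecular formula: C7H15NO.
  M = 7(12.0) + 15(1.007825) + 14.003074 + 15.994915
    = 84.000000 + 15.117375 + 14.003074 + 15.994915 = 129.115364

129.1154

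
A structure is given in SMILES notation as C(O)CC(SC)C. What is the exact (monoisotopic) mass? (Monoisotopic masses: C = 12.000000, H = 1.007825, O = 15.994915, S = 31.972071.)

Atom tally by fragment:
  HOCH2 → C:1 H:3 O:1
  CH2 → C:1 H:2
  CH(SCH3) → C:2 H:4 S:1
  CH3 → C:1 H:3
Element totals:
  C: 5
  H: 12
  O: 1
  S: 1
Molecular formula: C5H12OS.
  M = 5(12.0) + 12(1.007825) + 15.994915 + 31.972071
    = 60.000000 + 12.093900 + 15.994915 + 31.972071 = 120.060886

120.0609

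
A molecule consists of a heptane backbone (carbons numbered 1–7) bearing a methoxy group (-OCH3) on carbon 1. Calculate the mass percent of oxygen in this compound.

12.29%

Atom tally by fragment:
  CH3OCH2 → C:2 H:5 O:1
  CH2 → C:1 H:2
  CH2 → C:1 H:2
  CH2 → C:1 H:2
  CH2 → C:1 H:2
  CH2 → C:1 H:2
  CH3 → C:1 H:3
Element totals:
  C: 8
  H: 18
  O: 1
Molecular formula: C8H18O.
Molar mass = 130.231 g/mol.
Mass from O: 1 × 15.999 = 15.999 g/mol.
%O = 15.999 / 130.231 × 100 = 12.29%.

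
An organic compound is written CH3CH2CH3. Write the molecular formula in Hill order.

Atom tally by fragment:
  CH3 → C:1 H:3
  CH2 → C:1 H:2
  CH3 → C:1 H:3
Element totals:
  C: 3
  H: 8

C3H8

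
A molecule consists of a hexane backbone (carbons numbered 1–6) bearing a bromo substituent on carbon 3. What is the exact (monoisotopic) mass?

Atom tally by fragment:
  CH3 → C:1 H:3
  CH2 → C:1 H:2
  CH(Br) → C:1 H:1 Br:1
  CH2 → C:1 H:2
  CH2 → C:1 H:2
  CH3 → C:1 H:3
Element totals:
  C: 6
  H: 13
  Br: 1
Molecular formula: C6H13Br.
  M = 6(12.0) + 13(1.007825) + 78.918338
    = 72.000000 + 13.101725 + 78.918338 = 164.020063

164.0201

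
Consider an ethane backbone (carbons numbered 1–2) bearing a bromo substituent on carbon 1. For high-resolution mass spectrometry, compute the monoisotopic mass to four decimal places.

Atom tally by fragment:
  BrCH2 → C:1 H:2 Br:1
  CH3 → C:1 H:3
Element totals:
  C: 2
  H: 5
  Br: 1
Molecular formula: C2H5Br.
  M = 2(12.0) + 5(1.007825) + 78.918338
    = 24.000000 + 5.039125 + 78.918338 = 107.957463

107.9575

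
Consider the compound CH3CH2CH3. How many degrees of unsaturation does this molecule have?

Atom tally by fragment:
  CH3 → C:1 H:3
  CH2 → C:1 H:2
  CH3 → C:1 H:3
Element totals:
  C: 3
  H: 8
Molecular formula: C3H8.
DoU = (2C + 2 + N − H − X) / 2 = (2·3 + 2 + 0 − 8 − 0) / 2 = 0.

0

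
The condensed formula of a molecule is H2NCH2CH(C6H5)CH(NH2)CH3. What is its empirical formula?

C5H8N

Element totals:
  C: 10
  H: 16
  N: 2
Molecular formula: C10H16N2.
gcd of subscripts = 2; dividing each by 2:
  C: 10/2 = 5
  H: 16/2 = 8
  N: 2/2 = 1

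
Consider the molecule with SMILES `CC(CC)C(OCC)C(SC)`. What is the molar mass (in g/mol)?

Atom tally by fragment:
  CH3 → C:1 H:3
  CH(C2H5) → C:3 H:6
  CH(OC2H5) → C:3 H:6 O:1
  CH2SCH3 → C:2 H:5 S:1
Element totals:
  C: 9
  H: 20
  O: 1
  S: 1
Molecular formula: C9H20OS.
  M = 9(12.011) + 20(1.008) + 15.999 + 32.06
    = 108.099 + 20.160 + 15.999 + 32.060 = 176.318

176.32 g/mol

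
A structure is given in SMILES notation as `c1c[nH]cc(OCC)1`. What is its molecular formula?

Atom tally by fragment:
  pyrrole ring core → C:4 H:5 N:1
  (− 1 ring H displaced by substituents)
  + OC2H5 → C:2 H:5 O:1
Element totals:
  C: 6
  H: 9
  N: 1
  O: 1

C6H9NO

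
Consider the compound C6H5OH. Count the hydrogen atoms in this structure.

Atom tally by fragment:
  benzene ring core → C:6 H:6
  (− 1 ring H displaced by substituents)
  + OH → O:1 H:1
Element totals:
  C: 6
  H: 6
  O: 1

6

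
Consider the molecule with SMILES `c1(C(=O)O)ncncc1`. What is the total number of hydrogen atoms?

4

Atom tally by fragment:
  pyrimidine ring core → C:4 H:4 N:2
  (− 1 ring H displaced by substituents)
  + COOH → C:1 H:1 O:2
Element totals:
  C: 5
  H: 4
  N: 2
  O: 2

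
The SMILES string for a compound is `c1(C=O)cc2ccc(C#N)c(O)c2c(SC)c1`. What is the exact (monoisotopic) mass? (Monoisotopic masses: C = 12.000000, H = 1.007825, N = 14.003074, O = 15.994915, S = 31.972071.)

243.0354

Atom tally by fragment:
  naphthalene ring system core → C:10 H:8
  (− 4 ring H displaced by substituents)
  + CHO → C:1 H:1 O:1
  + CN → C:1 N:1
  + OH → O:1 H:1
  + SCH3 → C:1 H:3 S:1
Element totals:
  C: 13
  H: 9
  N: 1
  O: 2
  S: 1
Molecular formula: C13H9NO2S.
  M = 13(12.0) + 9(1.007825) + 14.003074 + 2(15.994915) + 31.972071
    = 156.000000 + 9.070425 + 14.003074 + 31.989830 + 31.972071 = 243.035400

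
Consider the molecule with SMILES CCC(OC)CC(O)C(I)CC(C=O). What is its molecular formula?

C10H19IO3

Atom tally by fragment:
  CH3 → C:1 H:3
  CH2 → C:1 H:2
  CH(OCH3) → C:2 H:4 O:1
  CH2 → C:1 H:2
  CH(OH) → C:1 H:2 O:1
  CH(I) → C:1 H:1 I:1
  CH2 → C:1 H:2
  CH2CHO → C:2 H:3 O:1
Element totals:
  C: 10
  H: 19
  I: 1
  O: 3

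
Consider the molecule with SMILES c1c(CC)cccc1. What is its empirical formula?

C4H5

Atom tally by fragment:
  benzene ring core → C:6 H:6
  (− 1 ring H displaced by substituents)
  + C2H5 → C:2 H:5
Element totals:
  C: 8
  H: 10
Molecular formula: C8H10.
gcd of subscripts = 2; dividing each by 2:
  C: 8/2 = 4
  H: 10/2 = 5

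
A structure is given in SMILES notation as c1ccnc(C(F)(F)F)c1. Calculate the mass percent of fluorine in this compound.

38.75%

Atom tally by fragment:
  pyridine ring core → C:5 H:5 N:1
  (− 1 ring H displaced by substituents)
  + CF3 → C:1 F:3
Element totals:
  C: 6
  H: 4
  F: 3
  N: 1
Molecular formula: C6H4F3N.
Molar mass = 147.099 g/mol.
Mass from F: 3 × 18.998 = 56.994 g/mol.
%F = 56.994 / 147.099 × 100 = 38.75%.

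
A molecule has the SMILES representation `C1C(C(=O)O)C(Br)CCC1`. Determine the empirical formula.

C7H11BrO2

Atom tally by fragment:
  cyclohexane ring core → C:6 H:12
  (− 2 ring H displaced by substituents)
  + COOH → C:1 H:1 O:2
  + Br → Br:1
Element totals:
  C: 7
  H: 11
  Br: 1
  O: 2
Molecular formula: C7H11BrO2.
gcd of subscripts (1, 7, 11, 2) = 1, so the empirical formula equals the molecular formula.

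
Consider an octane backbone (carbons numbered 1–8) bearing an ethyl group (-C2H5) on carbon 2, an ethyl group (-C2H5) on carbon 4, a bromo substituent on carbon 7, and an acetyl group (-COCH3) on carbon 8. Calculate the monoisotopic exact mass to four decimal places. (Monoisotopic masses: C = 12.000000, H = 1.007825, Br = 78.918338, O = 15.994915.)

Atom tally by fragment:
  CH3 → C:1 H:3
  CH(C2H5) → C:3 H:6
  CH2 → C:1 H:2
  CH(C2H5) → C:3 H:6
  CH2 → C:1 H:2
  CH2 → C:1 H:2
  CH(Br) → C:1 H:1 Br:1
  CH2COCH3 → C:3 H:5 O:1
Element totals:
  C: 14
  H: 27
  Br: 1
  O: 1
Molecular formula: C14H27BrO.
  M = 14(12.0) + 27(1.007825) + 78.918338 + 15.994915
    = 168.000000 + 27.211275 + 78.918338 + 15.994915 = 290.124528

290.1245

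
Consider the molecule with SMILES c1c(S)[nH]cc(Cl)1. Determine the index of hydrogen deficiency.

3

Atom tally by fragment:
  pyrrole ring core → C:4 H:5 N:1
  (− 2 ring H displaced by substituents)
  + SH → S:1 H:1
  + Cl → Cl:1
Element totals:
  C: 4
  H: 4
  Cl: 1
  N: 1
  S: 1
Molecular formula: C4H4ClNS.
DoU = (2C + 2 + N − H − X) / 2 = (2·4 + 2 + 1 − 4 − 1) / 2 = 3.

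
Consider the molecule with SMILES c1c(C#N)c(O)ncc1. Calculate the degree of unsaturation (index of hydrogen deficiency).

6

Atom tally by fragment:
  pyridine ring core → C:5 H:5 N:1
  (− 2 ring H displaced by substituents)
  + CN → C:1 N:1
  + OH → O:1 H:1
Element totals:
  C: 6
  H: 4
  N: 2
  O: 1
Molecular formula: C6H4N2O.
DoU = (2C + 2 + N − H − X) / 2 = (2·6 + 2 + 2 − 4 − 0) / 2 = 6.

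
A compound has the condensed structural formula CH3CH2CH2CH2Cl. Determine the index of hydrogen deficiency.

Element totals:
  C: 4
  H: 9
  Cl: 1
Molecular formula: C4H9Cl.
DoU = (2C + 2 + N − H − X) / 2 = (2·4 + 2 + 0 − 9 − 1) / 2 = 0.

0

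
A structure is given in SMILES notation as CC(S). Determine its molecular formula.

Atom tally by fragment:
  CH3 → C:1 H:3
  CH2SH → C:1 H:3 S:1
Element totals:
  C: 2
  H: 6
  S: 1

C2H6S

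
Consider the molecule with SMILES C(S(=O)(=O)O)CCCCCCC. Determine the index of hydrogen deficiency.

Atom tally by fragment:
  HO3SCH2 → C:1 H:3 S:1 O:3
  CH2 → C:1 H:2
  CH2 → C:1 H:2
  CH2 → C:1 H:2
  CH2 → C:1 H:2
  CH2 → C:1 H:2
  CH2 → C:1 H:2
  CH3 → C:1 H:3
Element totals:
  C: 8
  H: 18
  O: 3
  S: 1
Molecular formula: C8H18O3S.
DoU = (2C + 2 + N − H − X) / 2 = (2·8 + 2 + 0 − 18 − 0) / 2 = 0.

0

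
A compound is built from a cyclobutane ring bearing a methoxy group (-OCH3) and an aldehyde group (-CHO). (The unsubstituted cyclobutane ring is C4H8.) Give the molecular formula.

C6H10O2

Atom tally by fragment:
  cyclobutane ring core → C:4 H:8
  (− 2 ring H displaced by substituents)
  + OCH3 → C:1 H:3 O:1
  + CHO → C:1 H:1 O:1
Element totals:
  C: 6
  H: 10
  O: 2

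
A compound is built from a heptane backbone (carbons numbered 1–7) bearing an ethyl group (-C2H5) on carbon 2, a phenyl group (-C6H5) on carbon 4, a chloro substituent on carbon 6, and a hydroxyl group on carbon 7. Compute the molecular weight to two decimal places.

254.80 g/mol

Atom tally by fragment:
  CH3 → C:1 H:3
  CH(C2H5) → C:3 H:6
  CH2 → C:1 H:2
  CH(C6H5) → C:7 H:6
  CH2 → C:1 H:2
  CH(Cl) → C:1 H:1 Cl:1
  CH2OH → C:1 H:3 O:1
Element totals:
  C: 15
  H: 23
  Cl: 1
  O: 1
Molecular formula: C15H23ClO.
  M = 15(12.011) + 23(1.008) + 35.45 + 15.999
    = 180.165 + 23.184 + 35.450 + 15.999 = 254.798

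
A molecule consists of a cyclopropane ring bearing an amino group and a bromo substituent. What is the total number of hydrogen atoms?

Atom tally by fragment:
  cyclopropane ring core → C:3 H:6
  (− 2 ring H displaced by substituents)
  + NH2 → N:1 H:2
  + Br → Br:1
Element totals:
  C: 3
  H: 6
  Br: 1
  N: 1

6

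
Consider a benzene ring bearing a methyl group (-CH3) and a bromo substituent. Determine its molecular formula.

Atom tally by fragment:
  benzene ring core → C:6 H:6
  (− 2 ring H displaced by substituents)
  + CH3 → C:1 H:3
  + Br → Br:1
Element totals:
  C: 7
  H: 7
  Br: 1

C7H7Br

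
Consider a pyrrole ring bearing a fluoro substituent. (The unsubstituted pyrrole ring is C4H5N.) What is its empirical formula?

Atom tally by fragment:
  pyrrole ring core → C:4 H:5 N:1
  (− 1 ring H displaced by substituents)
  + F → F:1
Element totals:
  C: 4
  H: 4
  F: 1
  N: 1
Molecular formula: C4H4FN.
gcd of subscripts (4, 1, 4, 1) = 1, so the empirical formula equals the molecular formula.

C4H4FN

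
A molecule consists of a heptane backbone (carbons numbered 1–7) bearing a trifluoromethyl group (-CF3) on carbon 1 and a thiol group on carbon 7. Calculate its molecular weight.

200.26 g/mol

Atom tally by fragment:
  F3CCH2 → C:2 H:2 F:3
  CH2 → C:1 H:2
  CH2 → C:1 H:2
  CH2 → C:1 H:2
  CH2 → C:1 H:2
  CH2 → C:1 H:2
  CH2SH → C:1 H:3 S:1
Element totals:
  C: 8
  H: 15
  F: 3
  S: 1
Molecular formula: C8H15F3S.
  M = 8(12.011) + 15(1.008) + 3(18.998) + 32.06
    = 96.088 + 15.120 + 56.994 + 32.060 = 200.262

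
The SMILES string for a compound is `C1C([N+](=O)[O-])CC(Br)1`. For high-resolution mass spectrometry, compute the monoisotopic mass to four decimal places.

Atom tally by fragment:
  cyclobutane ring core → C:4 H:8
  (− 2 ring H displaced by substituents)
  + NO2 → N:1 O:2
  + Br → Br:1
Element totals:
  C: 4
  H: 6
  Br: 1
  N: 1
  O: 2
Molecular formula: C4H6BrNO2.
  M = 4(12.0) + 6(1.007825) + 78.918338 + 14.003074 + 2(15.994915)
    = 48.000000 + 6.046950 + 78.918338 + 14.003074 + 31.989830 = 178.958192

178.9582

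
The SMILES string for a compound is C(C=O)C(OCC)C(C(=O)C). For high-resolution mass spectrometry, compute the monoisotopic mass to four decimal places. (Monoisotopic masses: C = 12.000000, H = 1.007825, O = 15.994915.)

158.0943

Atom tally by fragment:
  OHCCH2 → C:2 H:3 O:1
  CH(OC2H5) → C:3 H:6 O:1
  CH2COCH3 → C:3 H:5 O:1
Element totals:
  C: 8
  H: 14
  O: 3
Molecular formula: C8H14O3.
  M = 8(12.0) + 14(1.007825) + 3(15.994915)
    = 96.000000 + 14.109550 + 47.984745 = 158.094295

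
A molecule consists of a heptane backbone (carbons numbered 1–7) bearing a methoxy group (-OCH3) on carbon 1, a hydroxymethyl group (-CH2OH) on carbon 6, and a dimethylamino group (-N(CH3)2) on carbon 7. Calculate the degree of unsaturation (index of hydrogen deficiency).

0

Atom tally by fragment:
  CH3OCH2 → C:2 H:5 O:1
  CH2 → C:1 H:2
  CH2 → C:1 H:2
  CH2 → C:1 H:2
  CH2 → C:1 H:2
  CH(CH2OH) → C:2 H:4 O:1
  CH2N(CH3)2 → C:3 H:8 N:1
Element totals:
  C: 11
  H: 25
  N: 1
  O: 2
Molecular formula: C11H25NO2.
DoU = (2C + 2 + N − H − X) / 2 = (2·11 + 2 + 1 − 25 − 0) / 2 = 0.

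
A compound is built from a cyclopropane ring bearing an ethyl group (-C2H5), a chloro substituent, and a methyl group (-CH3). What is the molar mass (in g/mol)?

Atom tally by fragment:
  cyclopropane ring core → C:3 H:6
  (− 3 ring H displaced by substituents)
  + C2H5 → C:2 H:5
  + Cl → Cl:1
  + CH3 → C:1 H:3
Element totals:
  C: 6
  H: 11
  Cl: 1
Molecular formula: C6H11Cl.
  M = 6(12.011) + 11(1.008) + 35.45
    = 72.066 + 11.088 + 35.450 = 118.604

118.60 g/mol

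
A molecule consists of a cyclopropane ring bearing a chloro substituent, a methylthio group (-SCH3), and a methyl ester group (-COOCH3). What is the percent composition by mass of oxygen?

17.71%

Atom tally by fragment:
  cyclopropane ring core → C:3 H:6
  (− 3 ring H displaced by substituents)
  + Cl → Cl:1
  + SCH3 → C:1 H:3 S:1
  + COOCH3 → C:2 H:3 O:2
Element totals:
  C: 6
  H: 9
  Cl: 1
  O: 2
  S: 1
Molecular formula: C6H9ClO2S.
Molar mass = 180.646 g/mol.
Mass from O: 2 × 15.999 = 31.998 g/mol.
%O = 31.998 / 180.646 × 100 = 17.71%.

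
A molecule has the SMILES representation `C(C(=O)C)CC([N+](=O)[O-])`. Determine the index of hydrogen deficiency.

2

Atom tally by fragment:
  CH3COCH2 → C:3 H:5 O:1
  CH2 → C:1 H:2
  CH2NO2 → C:1 H:2 N:1 O:2
Element totals:
  C: 5
  H: 9
  N: 1
  O: 3
Molecular formula: C5H9NO3.
DoU = (2C + 2 + N − H − X) / 2 = (2·5 + 2 + 1 − 9 − 0) / 2 = 2.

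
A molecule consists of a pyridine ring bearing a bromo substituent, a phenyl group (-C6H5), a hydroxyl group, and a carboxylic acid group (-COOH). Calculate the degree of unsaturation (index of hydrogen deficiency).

Atom tally by fragment:
  pyridine ring core → C:5 H:5 N:1
  (− 4 ring H displaced by substituents)
  + Br → Br:1
  + C6H5 → C:6 H:5
  + OH → O:1 H:1
  + COOH → C:1 H:1 O:2
Element totals:
  C: 12
  H: 8
  Br: 1
  N: 1
  O: 3
Molecular formula: C12H8BrNO3.
DoU = (2C + 2 + N − H − X) / 2 = (2·12 + 2 + 1 − 8 − 1) / 2 = 9.

9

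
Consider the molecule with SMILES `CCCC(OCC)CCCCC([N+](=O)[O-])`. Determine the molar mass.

Atom tally by fragment:
  CH3 → C:1 H:3
  CH2 → C:1 H:2
  CH2 → C:1 H:2
  CH(OC2H5) → C:3 H:6 O:1
  CH2 → C:1 H:2
  CH2 → C:1 H:2
  CH2 → C:1 H:2
  CH2 → C:1 H:2
  CH2NO2 → C:1 H:2 N:1 O:2
Element totals:
  C: 11
  H: 23
  N: 1
  O: 3
Molecular formula: C11H23NO3.
  M = 11(12.011) + 23(1.008) + 14.007 + 3(15.999)
    = 132.121 + 23.184 + 14.007 + 47.997 = 217.309

217.31 g/mol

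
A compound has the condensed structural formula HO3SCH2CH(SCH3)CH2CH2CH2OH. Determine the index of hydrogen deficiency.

Atom tally by fragment:
  HO3SCH2 → C:1 H:3 S:1 O:3
  CH(SCH3) → C:2 H:4 S:1
  CH2 → C:1 H:2
  CH2CH2OH → C:2 H:5 O:1
Element totals:
  C: 6
  H: 14
  O: 4
  S: 2
Molecular formula: C6H14O4S2.
DoU = (2C + 2 + N − H − X) / 2 = (2·6 + 2 + 0 − 14 − 0) / 2 = 0.

0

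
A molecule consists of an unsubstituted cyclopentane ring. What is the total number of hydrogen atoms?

10

Atom tally by fragment:
  cyclopentane ring core → C:5 H:10
Element totals:
  C: 5
  H: 10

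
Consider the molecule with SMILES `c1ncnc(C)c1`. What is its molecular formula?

C5H6N2

Atom tally by fragment:
  pyrimidine ring core → C:4 H:4 N:2
  (− 1 ring H displaced by substituents)
  + CH3 → C:1 H:3
Element totals:
  C: 5
  H: 6
  N: 2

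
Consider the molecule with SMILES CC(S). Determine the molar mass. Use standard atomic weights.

62.13 g/mol

Atom tally by fragment:
  CH3 → C:1 H:3
  CH2SH → C:1 H:3 S:1
Element totals:
  C: 2
  H: 6
  S: 1
Molecular formula: C2H6S.
  M = 2(12.011) + 6(1.008) + 32.06
    = 24.022 + 6.048 + 32.060 = 62.130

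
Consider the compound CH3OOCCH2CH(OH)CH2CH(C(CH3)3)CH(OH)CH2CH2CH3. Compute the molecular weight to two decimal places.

Atom tally by fragment:
  CH3OOCCH2 → C:3 H:5 O:2
  CH(OH) → C:1 H:2 O:1
  CH2 → C:1 H:2
  CH(C(CH3)3) → C:5 H:10
  CH(OH) → C:1 H:2 O:1
  CH2 → C:1 H:2
  CH2 → C:1 H:2
  CH3 → C:1 H:3
Element totals:
  C: 14
  H: 28
  O: 4
Molecular formula: C14H28O4.
  M = 14(12.011) + 28(1.008) + 4(15.999)
    = 168.154 + 28.224 + 63.996 = 260.374

260.37 g/mol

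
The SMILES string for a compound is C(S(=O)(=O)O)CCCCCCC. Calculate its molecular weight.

194.29 g/mol

Atom tally by fragment:
  HO3SCH2 → C:1 H:3 S:1 O:3
  CH2 → C:1 H:2
  CH2 → C:1 H:2
  CH2 → C:1 H:2
  CH2 → C:1 H:2
  CH2 → C:1 H:2
  CH2 → C:1 H:2
  CH3 → C:1 H:3
Element totals:
  C: 8
  H: 18
  O: 3
  S: 1
Molecular formula: C8H18O3S.
  M = 8(12.011) + 18(1.008) + 3(15.999) + 32.06
    = 96.088 + 18.144 + 47.997 + 32.060 = 194.289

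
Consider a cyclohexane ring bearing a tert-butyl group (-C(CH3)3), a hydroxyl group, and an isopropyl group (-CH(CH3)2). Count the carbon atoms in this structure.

13

Atom tally by fragment:
  cyclohexane ring core → C:6 H:12
  (− 3 ring H displaced by substituents)
  + C(CH3)3 → C:4 H:9
  + OH → O:1 H:1
  + CH(CH3)2 → C:3 H:7
Element totals:
  C: 13
  H: 26
  O: 1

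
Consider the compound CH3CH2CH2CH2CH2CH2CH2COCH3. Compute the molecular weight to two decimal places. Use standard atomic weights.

Element totals:
  C: 9
  H: 18
  O: 1
Molecular formula: C9H18O.
  M = 9(12.011) + 18(1.008) + 15.999
    = 108.099 + 18.144 + 15.999 = 142.242

142.24 g/mol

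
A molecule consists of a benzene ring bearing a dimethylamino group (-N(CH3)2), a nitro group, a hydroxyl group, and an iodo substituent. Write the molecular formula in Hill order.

Atom tally by fragment:
  benzene ring core → C:6 H:6
  (− 4 ring H displaced by substituents)
  + N(CH3)2 → N:1 C:2 H:6
  + NO2 → N:1 O:2
  + OH → O:1 H:1
  + I → I:1
Element totals:
  C: 8
  H: 9
  I: 1
  N: 2
  O: 3

C8H9IN2O3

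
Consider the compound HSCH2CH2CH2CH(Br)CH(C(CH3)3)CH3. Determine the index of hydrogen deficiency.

0

Atom tally by fragment:
  HSCH2 → C:1 H:3 S:1
  CH2 → C:1 H:2
  CH2 → C:1 H:2
  CH(Br) → C:1 H:1 Br:1
  CH(C(CH3)3) → C:5 H:10
  CH3 → C:1 H:3
Element totals:
  C: 10
  H: 21
  Br: 1
  S: 1
Molecular formula: C10H21BrS.
DoU = (2C + 2 + N − H − X) / 2 = (2·10 + 2 + 0 − 21 − 1) / 2 = 0.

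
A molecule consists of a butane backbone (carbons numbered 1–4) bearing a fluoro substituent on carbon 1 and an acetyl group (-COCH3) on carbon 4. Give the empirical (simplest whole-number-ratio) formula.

Atom tally by fragment:
  FCH2 → C:1 H:2 F:1
  CH2 → C:1 H:2
  CH2 → C:1 H:2
  CH2COCH3 → C:3 H:5 O:1
Element totals:
  C: 6
  H: 11
  F: 1
  O: 1
Molecular formula: C6H11FO.
gcd of subscripts (6, 1, 11, 1) = 1, so the empirical formula equals the molecular formula.

C6H11FO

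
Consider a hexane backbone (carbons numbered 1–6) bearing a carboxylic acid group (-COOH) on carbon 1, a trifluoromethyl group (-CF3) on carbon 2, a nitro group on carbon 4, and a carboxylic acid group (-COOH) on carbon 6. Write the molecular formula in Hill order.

C9H12F3NO6

Atom tally by fragment:
  HOOCCH2 → C:2 H:3 O:2
  CH(CF3) → C:2 H:1 F:3
  CH2 → C:1 H:2
  CH(NO2) → C:1 H:1 N:1 O:2
  CH2 → C:1 H:2
  CH2COOH → C:2 H:3 O:2
Element totals:
  C: 9
  H: 12
  F: 3
  N: 1
  O: 6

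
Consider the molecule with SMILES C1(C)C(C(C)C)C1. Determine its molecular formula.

Atom tally by fragment:
  cyclopropane ring core → C:3 H:6
  (− 2 ring H displaced by substituents)
  + CH3 → C:1 H:3
  + CH(CH3)2 → C:3 H:7
Element totals:
  C: 7
  H: 14

C7H14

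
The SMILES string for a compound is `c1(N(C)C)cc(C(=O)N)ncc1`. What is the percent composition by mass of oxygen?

Atom tally by fragment:
  pyridine ring core → C:5 H:5 N:1
  (− 2 ring H displaced by substituents)
  + N(CH3)2 → N:1 C:2 H:6
  + CONH2 → C:1 H:2 O:1 N:1
Element totals:
  C: 8
  H: 11
  N: 3
  O: 1
Molecular formula: C8H11N3O.
Molar mass = 165.196 g/mol.
Mass from O: 1 × 15.999 = 15.999 g/mol.
%O = 15.999 / 165.196 × 100 = 9.68%.

9.68%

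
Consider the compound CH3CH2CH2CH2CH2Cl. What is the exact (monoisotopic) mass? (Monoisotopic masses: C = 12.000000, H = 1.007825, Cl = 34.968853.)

Atom tally by fragment:
  CH3 → C:1 H:3
  CH2 → C:1 H:2
  CH2 → C:1 H:2
  CH2 → C:1 H:2
  CH2Cl → C:1 H:2 Cl:1
Element totals:
  C: 5
  H: 11
  Cl: 1
Molecular formula: C5H11Cl.
  M = 5(12.0) + 11(1.007825) + 34.968853
    = 60.000000 + 11.086075 + 34.968853 = 106.054928

106.0549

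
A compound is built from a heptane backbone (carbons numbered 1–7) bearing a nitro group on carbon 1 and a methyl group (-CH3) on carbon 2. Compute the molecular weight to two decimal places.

159.23 g/mol

Atom tally by fragment:
  O2NCH2 → C:1 H:2 N:1 O:2
  CH(CH3) → C:2 H:4
  CH2 → C:1 H:2
  CH2 → C:1 H:2
  CH2 → C:1 H:2
  CH2 → C:1 H:2
  CH3 → C:1 H:3
Element totals:
  C: 8
  H: 17
  N: 1
  O: 2
Molecular formula: C8H17NO2.
  M = 8(12.011) + 17(1.008) + 14.007 + 2(15.999)
    = 96.088 + 17.136 + 14.007 + 31.998 = 159.229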